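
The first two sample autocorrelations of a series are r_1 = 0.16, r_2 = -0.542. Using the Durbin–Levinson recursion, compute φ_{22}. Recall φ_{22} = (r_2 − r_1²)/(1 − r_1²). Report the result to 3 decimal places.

φ_{22} = (r_2 − r_1²) / (1 − r_1²)
r_1² = (0.16)² = 0.0256
Numerator = -0.542 − 0.0256 = -0.5676; denominator = 1 − 0.0256 = 0.9744
φ_{22} = -0.5676 / 0.9744 = -0.583

-0.583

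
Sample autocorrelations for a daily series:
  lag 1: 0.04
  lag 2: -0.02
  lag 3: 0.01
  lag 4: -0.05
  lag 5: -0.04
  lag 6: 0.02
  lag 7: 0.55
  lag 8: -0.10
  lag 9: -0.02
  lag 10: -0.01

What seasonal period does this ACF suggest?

7

The largest autocorrelation is r_7 = 0.55; the remaining lags stay at or below 0.04.
The dominant spike at lag 7 indicates a seasonal period of 7.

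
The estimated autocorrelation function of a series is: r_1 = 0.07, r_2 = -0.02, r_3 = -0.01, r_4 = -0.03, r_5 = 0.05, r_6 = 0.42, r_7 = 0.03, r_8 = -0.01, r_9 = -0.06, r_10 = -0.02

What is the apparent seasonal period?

The largest autocorrelation is r_6 = 0.42; the remaining lags stay at or below 0.07.
The dominant spike at lag 6 indicates a seasonal period of 6.

6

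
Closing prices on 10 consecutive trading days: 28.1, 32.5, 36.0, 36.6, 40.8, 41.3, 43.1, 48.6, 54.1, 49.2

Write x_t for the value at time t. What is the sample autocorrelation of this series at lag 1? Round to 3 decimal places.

0.682

Mean x̄ = (28.1 + 32.5 + 36.0 + 36.6 + 40.8 + 41.3 + 43.1 + 48.6 + 54.1 + 49.2)/10 = 41.0300
Numerator Σ_{t=1}^{9}(x_t−x̄)(x_{t+1}−x̄) = 398.3891
Denominator Σ(x_t−x̄)² = 584.1610
r_1 = 398.3891 / 584.1610 = 0.682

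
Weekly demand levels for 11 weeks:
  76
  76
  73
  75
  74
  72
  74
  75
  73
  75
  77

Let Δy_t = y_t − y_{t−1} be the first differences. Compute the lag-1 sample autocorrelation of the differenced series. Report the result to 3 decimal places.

-0.284

First differences Δy: 0, -3, 2, -1, -2, 2, 1, -2, 2, 2
Mean of differences = 0.1000
Numerator Σ(Δy_t−Δȳ)(Δy_{t+1}−Δȳ) = -9.9100
Denominator Σ(Δy_t−Δȳ)² = 34.9000
r_1(Δy) = -9.9100 / 34.9000 = -0.284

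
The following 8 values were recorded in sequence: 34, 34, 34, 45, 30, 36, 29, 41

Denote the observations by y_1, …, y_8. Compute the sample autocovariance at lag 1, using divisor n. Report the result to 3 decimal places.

Mean ȳ = (34 + 34 + 34 + 45 + 30 + 36 + 29 + 41)/8 = 35.3750
Σ_{t=1}^{7}(y_t−ȳ)(y_{t+1}−ȳ) = -104.3906
γ_1 = -104.3906 / 8 = -13.049

-13.049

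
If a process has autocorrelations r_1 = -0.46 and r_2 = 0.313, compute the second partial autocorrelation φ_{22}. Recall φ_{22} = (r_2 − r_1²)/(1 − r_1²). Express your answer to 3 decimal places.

φ_{22} = (r_2 − r_1²) / (1 − r_1²)
r_1² = (-0.46)² = 0.2116
Numerator = 0.313 − 0.2116 = 0.1014; denominator = 1 − 0.2116 = 0.7884
φ_{22} = 0.1014 / 0.7884 = 0.129

0.129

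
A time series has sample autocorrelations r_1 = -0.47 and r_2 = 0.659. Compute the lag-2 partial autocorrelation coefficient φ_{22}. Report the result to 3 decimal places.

φ_{22} = (r_2 − r_1²) / (1 − r_1²)
r_1² = (-0.47)² = 0.2209
Numerator = 0.659 − 0.2209 = 0.4381; denominator = 1 − 0.2209 = 0.7791
φ_{22} = 0.4381 / 0.7791 = 0.562

0.562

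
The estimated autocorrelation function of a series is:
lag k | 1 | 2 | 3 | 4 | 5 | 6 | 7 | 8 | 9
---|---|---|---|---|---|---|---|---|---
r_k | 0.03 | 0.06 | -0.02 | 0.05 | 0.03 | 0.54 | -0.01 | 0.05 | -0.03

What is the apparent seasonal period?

6

The largest autocorrelation is r_6 = 0.54; the remaining lags stay at or below 0.06.
The dominant spike at lag 6 indicates a seasonal period of 6.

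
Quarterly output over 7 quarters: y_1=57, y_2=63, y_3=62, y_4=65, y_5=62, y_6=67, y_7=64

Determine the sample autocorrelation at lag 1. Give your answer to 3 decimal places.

-0.059

Mean ȳ = (57 + 63 + 62 + 65 + 62 + 67 + 64)/7 = 62.8571
Numerator Σ_{t=1}^{6}(y_t−ȳ)(y_{t+1}−ȳ) = -3.4490
Denominator Σ(y_t−ȳ)² = 58.8571
r_1 = -3.4490 / 58.8571 = -0.059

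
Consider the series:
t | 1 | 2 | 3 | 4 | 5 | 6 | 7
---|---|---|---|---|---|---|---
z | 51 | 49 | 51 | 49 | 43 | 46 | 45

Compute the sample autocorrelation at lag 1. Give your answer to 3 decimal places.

Mean z̄ = (51 + 49 + 51 + 49 + 43 + 46 + 45)/7 = 47.7143
Deviations from mean: 3.2857, 1.2857, 3.2857, 1.2857, -4.7143, -1.7143, -2.7143
Σ(z_t−z̄)(z_{t+1}−z̄) = (4.2245) + (4.2245) + (4.2245) + (-6.0612) + (8.0816) + (4.6531) = 19.3469
Denominator Σ(z_t−z̄)² = 57.4286
r_1 = 19.3469 / 57.4286 = 0.337

0.337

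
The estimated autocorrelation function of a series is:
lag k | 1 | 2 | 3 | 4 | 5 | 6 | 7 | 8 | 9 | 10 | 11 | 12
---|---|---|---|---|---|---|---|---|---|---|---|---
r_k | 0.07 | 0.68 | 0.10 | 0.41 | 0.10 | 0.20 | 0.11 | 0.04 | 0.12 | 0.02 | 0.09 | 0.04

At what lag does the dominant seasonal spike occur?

2

The largest autocorrelation is r_2 = 0.68, with weaker echoes at lags 4 (0.41) and 6 (0.20); the remaining lags stay at or below 0.12.
The dominant spike at lag 2 indicates a seasonal period of 2.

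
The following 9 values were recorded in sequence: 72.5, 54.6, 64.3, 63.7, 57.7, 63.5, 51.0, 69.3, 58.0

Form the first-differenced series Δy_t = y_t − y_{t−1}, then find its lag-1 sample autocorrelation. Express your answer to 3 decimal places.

-0.646

First differences Δy: -17.9, 9.7, -0.6, -6.0, 5.8, -12.5, 18.3, -11.3
Mean of differences = -1.8125
Numerator Σ(Δy_t−Δȳ)(Δy_{t+1}−Δȳ) = -695.3314
Denominator Σ(Δy_t−Δȳ)² = 1077.0488
r_1(Δy) = -695.3314 / 1077.0488 = -0.646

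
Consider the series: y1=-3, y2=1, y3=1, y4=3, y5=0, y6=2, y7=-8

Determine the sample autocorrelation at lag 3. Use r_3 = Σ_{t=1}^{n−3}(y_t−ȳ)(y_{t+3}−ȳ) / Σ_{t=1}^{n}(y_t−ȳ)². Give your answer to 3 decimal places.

Mean ȳ = (-3 + 1 + 1 + 3 + 0 + 2 − 8)/7 = -0.5714
Deviations from mean: -2.4286, 1.5714, 1.5714, 3.5714, 0.5714, 2.5714, -7.4286
Σ(y_t−ȳ)(y_{t+3}−ȳ) = (-8.6735) + (0.8980) + (4.0408) + (-26.5306) = -30.2653
Denominator Σ(y_t−ȳ)² = 85.7143
r_3 = -30.2653 / 85.7143 = -0.353

-0.353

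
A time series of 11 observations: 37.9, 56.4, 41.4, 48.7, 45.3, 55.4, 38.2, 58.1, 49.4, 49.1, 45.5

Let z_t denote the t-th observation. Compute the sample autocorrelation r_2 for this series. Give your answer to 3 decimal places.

0.393

Mean z̄ = (37.9 + 56.4 + 41.4 + 48.7 + 45.3 + 55.4 + 38.2 + 58.1 + 49.4 + 49.1 + 45.5)/11 = 47.7636
Numerator Σ_{t=1}^{9}(z_t−z̄)(z_{t+2}−z̄) = 190.6364
Denominator Σ(z_t−z̄)² = 485.5255
r_2 = 190.6364 / 485.5255 = 0.393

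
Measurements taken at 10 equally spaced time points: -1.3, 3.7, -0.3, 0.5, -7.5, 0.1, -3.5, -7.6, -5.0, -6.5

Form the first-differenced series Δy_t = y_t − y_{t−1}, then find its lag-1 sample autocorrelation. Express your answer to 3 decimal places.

-0.617

First differences Δy: 5.0, -4.0, 0.8, -8.0, 7.6, -3.6, -4.1, 2.6, -1.5
Mean of differences = -0.5778
Numerator Σ(Δy_t−Δȳ)(Δy_{t+1}−Δȳ) = -122.9205
Denominator Σ(Δy_t−Δȳ)² = 199.1756
r_1(Δy) = -122.9205 / 199.1756 = -0.617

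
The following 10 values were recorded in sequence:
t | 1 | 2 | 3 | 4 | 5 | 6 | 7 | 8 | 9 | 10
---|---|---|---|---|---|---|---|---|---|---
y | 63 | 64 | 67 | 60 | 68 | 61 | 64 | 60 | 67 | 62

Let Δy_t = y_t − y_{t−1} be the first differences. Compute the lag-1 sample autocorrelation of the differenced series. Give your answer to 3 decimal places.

-0.833

First differences Δy: 1, 3, -7, 8, -7, 3, -4, 7, -5
Mean of differences = -0.1111
Numerator Σ(Δy_t−Δȳ)(Δy_{t+1}−Δȳ) = -225.6790
Denominator Σ(Δy_t−Δȳ)² = 270.8889
r_1(Δy) = -225.6790 / 270.8889 = -0.833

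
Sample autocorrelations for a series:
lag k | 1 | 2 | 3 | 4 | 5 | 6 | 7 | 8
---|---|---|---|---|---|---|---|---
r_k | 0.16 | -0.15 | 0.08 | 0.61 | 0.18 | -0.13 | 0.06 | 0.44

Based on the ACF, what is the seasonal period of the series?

4

The largest autocorrelation is r_4 = 0.61, with a weaker echo at lag 8 (0.44); the remaining lags stay at or below 0.18.
The dominant spike at lag 4 indicates a seasonal period of 4.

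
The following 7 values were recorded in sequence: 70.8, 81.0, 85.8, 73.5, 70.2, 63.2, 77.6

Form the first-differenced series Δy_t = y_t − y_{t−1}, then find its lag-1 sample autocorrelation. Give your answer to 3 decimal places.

First differences Δy: 10.2, 4.8, -12.3, -3.3, -7.0, 14.4
Mean of differences = 1.1333
Numerator Σ(Δy_t−Δȳ)(Δy_{t+1}−Δȳ) = -28.3011
Denominator Σ(Δy_t−Δȳ)² = 537.9133
r_1(Δy) = -28.3011 / 537.9133 = -0.053

-0.053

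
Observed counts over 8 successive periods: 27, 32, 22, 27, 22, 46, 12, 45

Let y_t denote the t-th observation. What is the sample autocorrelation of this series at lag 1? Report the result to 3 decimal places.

Mean ȳ = (27 + 32 + 22 + 27 + 22 + 46 + 12 + 45)/8 = 29.1250
Deviations from mean: -2.1250, 2.8750, -7.1250, -2.1250, -7.1250, 16.8750, -17.1250, 15.8750
Numerator Σ_{t=1}^{7}(y_t−ȳ)(y_{t+1}−ȳ) = -677.3906
Denominator Σ(y_t−ȳ)² = 948.8750
r_1 = -677.3906 / 948.8750 = -0.714

-0.714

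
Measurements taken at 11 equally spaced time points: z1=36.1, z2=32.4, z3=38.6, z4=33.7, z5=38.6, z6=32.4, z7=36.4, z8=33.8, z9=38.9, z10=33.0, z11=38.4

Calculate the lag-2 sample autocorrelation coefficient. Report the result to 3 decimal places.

0.658

Mean z̄ = (36.1 + 32.4 + 38.6 + 33.7 + 38.6 + 32.4 + 36.4 + 33.8 + 38.9 + 33.0 + 38.4)/11 = 35.6636
Numerator Σ_{t=1}^{9}(z_t−z̄)(z_{t+2}−z̄) = 47.1683
Denominator Σ(z_t−z̄)² = 71.6655
r_2 = 47.1683 / 71.6655 = 0.658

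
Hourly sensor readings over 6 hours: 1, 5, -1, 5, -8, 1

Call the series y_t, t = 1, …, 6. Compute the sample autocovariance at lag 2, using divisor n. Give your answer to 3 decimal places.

Mean ȳ = (1 + 5 − 1 + 5 − 8 + 1)/6 = 0.5000
Σ_{t=1}^{4}(y_t−ȳ)(y_{t+2}−ȳ) = 34.5000
γ_2 = 34.5000 / 6 = 5.750

5.750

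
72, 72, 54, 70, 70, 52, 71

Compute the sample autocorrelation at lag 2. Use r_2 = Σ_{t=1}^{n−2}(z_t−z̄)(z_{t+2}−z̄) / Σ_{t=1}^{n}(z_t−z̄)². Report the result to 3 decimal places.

-0.283

Mean z̄ = (72 + 72 + 54 + 70 + 70 + 52 + 71)/7 = 65.8571
Deviations from mean: 6.1429, 6.1429, -11.8571, 4.1429, 4.1429, -13.8571, 5.1429
Numerator Σ_{t=1}^{5}(z_t−z̄)(z_{t+2}−z̄) = -132.6122
Denominator Σ(z_t−z̄)² = 468.8571
r_2 = -132.6122 / 468.8571 = -0.283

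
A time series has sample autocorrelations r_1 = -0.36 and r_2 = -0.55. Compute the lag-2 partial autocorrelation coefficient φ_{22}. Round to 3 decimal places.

-0.781

φ_{22} = (r_2 − r_1²) / (1 − r_1²)
r_1² = (-0.36)² = 0.1296
Numerator = -0.55 − 0.1296 = -0.6796; denominator = 1 − 0.1296 = 0.8704
φ_{22} = -0.6796 / 0.8704 = -0.781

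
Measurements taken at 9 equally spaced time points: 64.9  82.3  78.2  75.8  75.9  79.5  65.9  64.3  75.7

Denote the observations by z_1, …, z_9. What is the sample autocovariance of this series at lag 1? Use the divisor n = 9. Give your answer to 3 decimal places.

Mean z̄ = (64.9 + 82.3 + 78.2 + 75.8 + 75.9 + 79.5 + 65.9 + 64.3 + 75.7)/9 = 73.6111
Σ_{t=1}^{8}(z_t−z̄)(z_{t+1}−z̄) = -0.3446
γ_1 = -0.3446 / 9 = -0.038

-0.038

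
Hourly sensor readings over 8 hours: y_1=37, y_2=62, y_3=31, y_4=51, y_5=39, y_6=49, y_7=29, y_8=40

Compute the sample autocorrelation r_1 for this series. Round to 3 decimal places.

Mean ȳ = (37 + 62 + 31 + 51 + 39 + 49 + 29 + 40)/8 = 42.2500
Deviations from mean: -5.2500, 19.7500, -11.2500, 8.7500, -3.2500, 6.7500, -13.2500, -2.2500
Numerator Σ_{t=1}^{7}(y_t−ȳ)(y_{t+1}−ȳ) = -534.3125
Denominator Σ(y_t−ȳ)² = 857.5000
r_1 = -534.3125 / 857.5000 = -0.623

-0.623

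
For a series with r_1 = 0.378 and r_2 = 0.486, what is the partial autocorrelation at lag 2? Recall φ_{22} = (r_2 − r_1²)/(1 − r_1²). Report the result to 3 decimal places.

φ_{22} = (r_2 − r_1²) / (1 − r_1²)
r_1² = (0.378)² = 0.142884
Numerator = 0.486 − 0.1429 = 0.3431; denominator = 1 − 0.1429 = 0.8571
φ_{22} = 0.3431 / 0.8571 = 0.400

0.400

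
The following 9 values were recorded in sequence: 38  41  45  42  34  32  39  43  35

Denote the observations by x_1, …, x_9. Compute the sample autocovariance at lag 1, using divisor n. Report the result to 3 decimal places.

Mean x̄ = (38 + 41 + 45 + 42 + 34 + 32 + 39 + 43 + 35)/9 = 38.7778
Σ_{t=1}^{8}(x_t−x̄)(x_{t+1}−x̄) = 32.6173
γ_1 = 32.6173 / 9 = 3.624

3.624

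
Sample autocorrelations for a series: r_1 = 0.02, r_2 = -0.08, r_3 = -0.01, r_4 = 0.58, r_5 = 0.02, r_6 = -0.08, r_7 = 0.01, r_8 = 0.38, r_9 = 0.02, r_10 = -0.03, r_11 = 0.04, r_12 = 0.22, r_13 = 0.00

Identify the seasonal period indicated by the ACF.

4

The largest autocorrelation is r_4 = 0.58, with weaker echoes at lags 8 (0.38) and 12 (0.22); the remaining lags stay at or below 0.04.
The dominant spike at lag 4 indicates a seasonal period of 4.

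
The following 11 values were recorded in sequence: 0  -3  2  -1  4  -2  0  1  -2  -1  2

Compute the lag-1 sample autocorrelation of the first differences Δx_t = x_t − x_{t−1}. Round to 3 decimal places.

First differences Δx: -3, 5, -3, 5, -6, 2, 1, -3, 1, 3
Mean of differences = 0.2000
Numerator Σ(Δx_t−Δx̄)(Δx_{t+1}−Δx̄) = -88.4400
Denominator Σ(Δx_t−Δx̄)² = 127.6000
r_1(Δx) = -88.4400 / 127.6000 = -0.693

-0.693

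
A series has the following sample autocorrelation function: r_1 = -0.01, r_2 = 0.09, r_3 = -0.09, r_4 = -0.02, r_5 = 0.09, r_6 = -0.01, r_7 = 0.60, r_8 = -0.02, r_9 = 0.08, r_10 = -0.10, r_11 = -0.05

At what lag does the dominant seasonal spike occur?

The largest autocorrelation is r_7 = 0.60; the remaining lags stay at or below 0.09.
The dominant spike at lag 7 indicates a seasonal period of 7.

7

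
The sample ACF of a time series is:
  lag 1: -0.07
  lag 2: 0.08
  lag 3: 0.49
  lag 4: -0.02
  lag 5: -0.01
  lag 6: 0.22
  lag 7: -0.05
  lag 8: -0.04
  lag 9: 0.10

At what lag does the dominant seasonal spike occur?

The largest autocorrelation is r_3 = 0.49, with a weaker echo at lag 6 (0.22); the remaining lags stay at or below 0.10.
The dominant spike at lag 3 indicates a seasonal period of 3.

3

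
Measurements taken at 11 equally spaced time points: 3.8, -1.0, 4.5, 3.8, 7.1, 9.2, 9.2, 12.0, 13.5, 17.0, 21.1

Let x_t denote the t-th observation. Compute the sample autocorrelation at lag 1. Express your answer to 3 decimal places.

Mean x̄ = (3.8 − 1.0 + 4.5 + 3.8 + 7.1 + 9.2 + 9.2 + 12.0 + 13.5 + 17.0 + 21.1)/11 = 9.1091
Numerator Σ_{t=1}^{10}(x_t−x̄)(x_{t+1}−x̄) = 277.4499
Denominator Σ(x_t−x̄)² = 417.5491
r_1 = 277.4499 / 417.5491 = 0.664

0.664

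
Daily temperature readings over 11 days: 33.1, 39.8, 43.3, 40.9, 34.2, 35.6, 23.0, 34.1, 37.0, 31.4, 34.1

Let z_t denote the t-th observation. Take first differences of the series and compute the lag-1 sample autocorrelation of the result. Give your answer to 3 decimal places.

-0.306

First differences Δz: 6.7, 3.5, -2.4, -6.7, 1.4, -12.6, 11.1, 2.9, -5.6, 2.7
Mean of differences = 0.1000
Numerator Σ(Δz_t−Δz̄)(Δz_{t+1}−Δz̄) = -134.0900
Denominator Σ(Δz_t−Δz̄)² = 438.6800
r_1(Δz) = -134.0900 / 438.6800 = -0.306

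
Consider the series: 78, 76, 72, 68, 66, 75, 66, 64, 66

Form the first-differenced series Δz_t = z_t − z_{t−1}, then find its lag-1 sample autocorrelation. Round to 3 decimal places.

First differences Δz: -2, -4, -4, -2, 9, -9, -2, 2
Mean of differences = -1.5000
Numerator Σ(Δz_t−Δz̄)(Δz_{t+1}−Δz̄) = -73.2500
Denominator Σ(Δz_t−Δz̄)² = 192.0000
r_1(Δz) = -73.2500 / 192.0000 = -0.382

-0.382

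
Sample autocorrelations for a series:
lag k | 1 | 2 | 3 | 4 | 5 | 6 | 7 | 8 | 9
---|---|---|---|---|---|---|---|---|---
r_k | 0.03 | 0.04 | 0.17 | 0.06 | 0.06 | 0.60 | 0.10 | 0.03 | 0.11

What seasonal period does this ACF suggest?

6

The largest autocorrelation is r_6 = 0.60; the remaining lags stay at or below 0.17.
The dominant spike at lag 6 indicates a seasonal period of 6.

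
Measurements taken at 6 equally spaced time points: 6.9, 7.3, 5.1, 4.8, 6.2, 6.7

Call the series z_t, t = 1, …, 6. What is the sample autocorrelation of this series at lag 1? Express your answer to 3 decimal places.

Mean z̄ = (6.9 + 7.3 + 5.1 + 4.8 + 6.2 + 6.7)/6 = 6.1667
Deviations from mean: 0.7333, 1.1333, -1.0667, -1.3667, 0.0333, 0.5333
Σ(z_t−z̄)(z_{t+1}−z̄) = (0.8311) + (-1.2089) + (1.4578) + (-0.0456) + (0.0178) = 1.0522
Denominator Σ(z_t−z̄)² = 5.1133
r_1 = 1.0522 / 5.1133 = 0.206

0.206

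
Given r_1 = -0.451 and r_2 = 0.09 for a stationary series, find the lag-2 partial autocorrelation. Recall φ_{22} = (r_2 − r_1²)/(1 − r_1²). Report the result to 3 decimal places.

-0.142

φ_{22} = (r_2 − r_1²) / (1 − r_1²)
r_1² = (-0.451)² = 0.203401
Numerator = 0.09 − 0.2034 = -0.1134; denominator = 1 − 0.2034 = 0.7966
φ_{22} = -0.1134 / 0.7966 = -0.142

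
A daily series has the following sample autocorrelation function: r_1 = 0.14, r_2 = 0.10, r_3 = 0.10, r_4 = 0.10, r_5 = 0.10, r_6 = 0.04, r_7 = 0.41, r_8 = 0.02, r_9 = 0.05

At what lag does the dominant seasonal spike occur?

The largest autocorrelation is r_7 = 0.41; the remaining lags stay at or below 0.14.
The dominant spike at lag 7 indicates a seasonal period of 7.

7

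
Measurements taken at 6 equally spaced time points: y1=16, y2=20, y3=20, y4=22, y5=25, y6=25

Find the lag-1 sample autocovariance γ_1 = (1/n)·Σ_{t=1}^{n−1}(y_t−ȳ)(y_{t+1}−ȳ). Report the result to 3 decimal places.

3.981

Mean ȳ = (16 + 20 + 20 + 22 + 25 + 25)/6 = 21.3333
Deviations: -5.3333, -1.3333, -1.3333, 0.6667, 3.6667, 3.6667
Σ_{t=1}^{5}(y_t−ȳ)(y_{t+1}−ȳ) = 23.8889
γ_1 = 23.8889 / 6 = 3.981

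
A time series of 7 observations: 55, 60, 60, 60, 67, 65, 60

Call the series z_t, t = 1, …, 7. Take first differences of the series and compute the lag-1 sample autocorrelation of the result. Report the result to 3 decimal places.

-0.090

First differences Δz: 5, 0, 0, 7, -2, -5
Mean of differences = 0.8333
Numerator Σ(Δz_t−Δz̄)(Δz_{t+1}−Δz̄) = -8.8611
Denominator Σ(Δz_t−Δz̄)² = 98.8333
r_1(Δz) = -8.8611 / 98.8333 = -0.090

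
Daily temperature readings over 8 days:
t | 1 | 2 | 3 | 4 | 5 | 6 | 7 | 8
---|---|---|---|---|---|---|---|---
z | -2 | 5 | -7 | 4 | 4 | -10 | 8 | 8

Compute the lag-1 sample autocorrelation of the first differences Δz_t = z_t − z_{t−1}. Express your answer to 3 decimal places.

First differences Δz: 7, -12, 11, 0, -14, 18, 0
Mean of differences = 1.4286
Numerator Σ(Δz_t−Δz̄)(Δz_{t+1}−Δz̄) = -474.3265
Denominator Σ(Δz_t−Δz̄)² = 819.7143
r_1(Δz) = -474.3265 / 819.7143 = -0.579

-0.579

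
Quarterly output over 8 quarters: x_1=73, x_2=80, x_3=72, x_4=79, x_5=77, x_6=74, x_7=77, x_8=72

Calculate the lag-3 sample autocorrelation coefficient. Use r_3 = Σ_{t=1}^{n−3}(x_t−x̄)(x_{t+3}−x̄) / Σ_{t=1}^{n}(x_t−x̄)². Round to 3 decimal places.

0.046

Mean x̄ = (73 + 80 + 72 + 79 + 77 + 74 + 77 + 72)/8 = 75.5000
Deviations from mean: -2.5000, 4.5000, -3.5000, 3.5000, 1.5000, -1.5000, 1.5000, -3.5000
Numerator Σ_{t=1}^{5}(x_t−x̄)(x_{t+3}−x̄) = 3.2500
Denominator Σ(x_t−x̄)² = 70.0000
r_3 = 3.2500 / 70.0000 = 0.046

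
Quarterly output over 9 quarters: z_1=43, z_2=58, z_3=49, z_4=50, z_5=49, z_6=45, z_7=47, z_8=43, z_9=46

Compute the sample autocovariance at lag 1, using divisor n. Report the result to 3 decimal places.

-2.215

Mean z̄ = (43 + 58 + 49 + 50 + 49 + 45 + 47 + 43 + 46)/9 = 47.7778
Σ_{t=1}^{8}(z_t−z̄)(z_{t+1}−z̄) = -19.9383
γ_1 = -19.9383 / 9 = -2.215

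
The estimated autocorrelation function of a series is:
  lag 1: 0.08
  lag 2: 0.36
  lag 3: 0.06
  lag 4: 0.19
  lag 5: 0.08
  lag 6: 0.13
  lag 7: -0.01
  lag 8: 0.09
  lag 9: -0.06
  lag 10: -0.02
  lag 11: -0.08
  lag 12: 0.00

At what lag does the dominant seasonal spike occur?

The largest autocorrelation is r_2 = 0.36, with a weaker echo at lag 4 (0.19); the remaining lags stay at or below 0.13.
The dominant spike at lag 2 indicates a seasonal period of 2.

2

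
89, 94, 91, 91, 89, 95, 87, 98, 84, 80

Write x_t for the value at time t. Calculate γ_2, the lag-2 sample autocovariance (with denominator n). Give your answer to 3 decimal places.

-0.988

Mean x̄ = (89 + 94 + 91 + 91 + 89 + 95 + 87 + 98 + 84 + 80)/10 = 89.8000
Σ_{t=1}^{8}(x_t−x̄)(x_{t+2}−x̄) = -9.8800
γ_2 = -9.8800 / 10 = -0.988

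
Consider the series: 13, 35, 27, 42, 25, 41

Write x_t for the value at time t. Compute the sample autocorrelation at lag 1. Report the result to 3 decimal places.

Mean x̄ = (13 + 35 + 27 + 42 + 25 + 41)/6 = 30.5000
Numerator Σ_{t=1}^{5}(x_t−x̄)(x_{t+1}−x̄) = -255.7500
Denominator Σ(x_t−x̄)² = 611.5000
r_1 = -255.7500 / 611.5000 = -0.418

-0.418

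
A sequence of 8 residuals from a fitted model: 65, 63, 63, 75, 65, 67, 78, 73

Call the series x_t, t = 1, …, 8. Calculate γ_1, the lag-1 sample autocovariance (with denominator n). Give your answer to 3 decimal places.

Mean x̄ = (65 + 63 + 63 + 75 + 65 + 67 + 78 + 73)/8 = 68.6250
Σ_{t=1}^{7}(x_t−x̄)(x_{t+1}−x̄) = 24.7344
γ_1 = 24.7344 / 8 = 3.092

3.092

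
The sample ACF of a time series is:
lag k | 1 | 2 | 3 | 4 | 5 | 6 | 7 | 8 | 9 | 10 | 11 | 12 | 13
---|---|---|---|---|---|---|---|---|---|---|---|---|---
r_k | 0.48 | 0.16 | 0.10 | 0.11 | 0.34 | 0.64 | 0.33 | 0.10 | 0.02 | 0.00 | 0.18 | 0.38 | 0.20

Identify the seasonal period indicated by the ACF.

6

The largest autocorrelation is r_6 = 0.64; the remaining lags stay at or below 0.48. The elevated value at lag 1 (0.48), dropping to 0.16 at lag 2, reflects decaying short-term dependence rather than seasonality.
The dominant spike at lag 6 indicates a seasonal period of 6.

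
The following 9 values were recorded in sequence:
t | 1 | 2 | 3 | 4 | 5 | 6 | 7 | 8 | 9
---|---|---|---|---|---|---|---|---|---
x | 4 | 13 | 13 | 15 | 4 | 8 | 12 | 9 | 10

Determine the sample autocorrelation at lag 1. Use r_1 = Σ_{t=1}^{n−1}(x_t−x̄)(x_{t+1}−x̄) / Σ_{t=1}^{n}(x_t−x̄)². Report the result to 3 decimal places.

Mean x̄ = (4 + 13 + 13 + 15 + 4 + 8 + 12 + 9 + 10)/9 = 9.7778
Numerator Σ_{t=1}^{8}(x_t−x̄)(x_{t+1}−x̄) = -17.1605
Denominator Σ(x_t−x̄)² = 123.5556
r_1 = -17.1605 / 123.5556 = -0.139

-0.139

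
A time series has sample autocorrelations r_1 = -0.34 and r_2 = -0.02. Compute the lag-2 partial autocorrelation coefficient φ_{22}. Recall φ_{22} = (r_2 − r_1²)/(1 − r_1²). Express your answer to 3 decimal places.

φ_{22} = (r_2 − r_1²) / (1 − r_1²)
r_1² = (-0.34)² = 0.1156
Numerator = -0.02 − 0.1156 = -0.1356; denominator = 1 − 0.1156 = 0.8844
φ_{22} = -0.1356 / 0.8844 = -0.153

-0.153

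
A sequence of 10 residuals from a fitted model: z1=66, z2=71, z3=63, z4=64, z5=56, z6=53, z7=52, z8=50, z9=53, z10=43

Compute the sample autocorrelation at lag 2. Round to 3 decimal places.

0.405

Mean z̄ = (66 + 71 + 63 + 64 + 56 + 53 + 52 + 50 + 53 + 43)/10 = 57.1000
Numerator Σ_{t=1}^{8}(z_t−z̄)(z_{t+2}−z̄) = 269.3800
Denominator Σ(z_t−z̄)² = 664.9000
r_2 = 269.3800 / 664.9000 = 0.405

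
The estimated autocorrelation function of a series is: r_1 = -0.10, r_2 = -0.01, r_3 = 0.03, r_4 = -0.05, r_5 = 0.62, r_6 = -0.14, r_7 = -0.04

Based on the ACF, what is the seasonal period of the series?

5

The largest autocorrelation is r_5 = 0.62; the remaining lags stay at or below 0.03.
The dominant spike at lag 5 indicates a seasonal period of 5.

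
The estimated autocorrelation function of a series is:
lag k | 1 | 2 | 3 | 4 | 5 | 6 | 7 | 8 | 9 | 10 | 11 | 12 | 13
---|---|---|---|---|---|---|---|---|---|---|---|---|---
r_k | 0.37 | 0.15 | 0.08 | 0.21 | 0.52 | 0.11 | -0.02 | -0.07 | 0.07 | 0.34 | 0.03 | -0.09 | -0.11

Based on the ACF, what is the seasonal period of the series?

The largest autocorrelation is r_5 = 0.52; the remaining lags stay at or below 0.37. The elevated value at lag 1 (0.37), dropping to 0.15 at lag 2, reflects decaying short-term dependence rather than seasonality.
The dominant spike at lag 5 indicates a seasonal period of 5.

5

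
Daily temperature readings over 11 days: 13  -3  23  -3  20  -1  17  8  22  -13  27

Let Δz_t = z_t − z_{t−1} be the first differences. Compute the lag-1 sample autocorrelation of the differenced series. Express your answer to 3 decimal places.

First differences Δz: -16, 26, -26, 23, -21, 18, -9, 14, -35, 40
Mean of differences = 1.4000
Numerator Σ(Δz_t−Δz̄)(Δz_{t+1}−Δz̄) = -4716.9600
Denominator Σ(Δz_t−Δz̄)² = 5984.4000
r_1(Δz) = -4716.9600 / 5984.4000 = -0.788

-0.788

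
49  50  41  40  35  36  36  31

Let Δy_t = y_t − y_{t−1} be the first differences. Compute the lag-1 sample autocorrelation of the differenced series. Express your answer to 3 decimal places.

First differences Δy: 1, -9, -1, -5, 1, 0, -5
Mean of differences = -2.5714
Numerator Σ(Δy_t−Δȳ)(Δy_{t+1}−Δȳ) = -42.6122
Denominator Σ(Δy_t−Δȳ)² = 87.7143
r_1(Δy) = -42.6122 / 87.7143 = -0.486

-0.486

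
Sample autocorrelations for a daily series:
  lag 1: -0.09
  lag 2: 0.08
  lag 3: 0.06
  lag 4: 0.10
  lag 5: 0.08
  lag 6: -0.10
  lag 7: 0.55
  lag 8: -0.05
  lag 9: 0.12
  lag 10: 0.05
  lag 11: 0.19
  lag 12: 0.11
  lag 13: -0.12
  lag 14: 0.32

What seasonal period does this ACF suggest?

The largest autocorrelation is r_7 = 0.55, with a weaker echo at lag 14 (0.32); the remaining lags stay at or below 0.19.
The dominant spike at lag 7 indicates a seasonal period of 7.

7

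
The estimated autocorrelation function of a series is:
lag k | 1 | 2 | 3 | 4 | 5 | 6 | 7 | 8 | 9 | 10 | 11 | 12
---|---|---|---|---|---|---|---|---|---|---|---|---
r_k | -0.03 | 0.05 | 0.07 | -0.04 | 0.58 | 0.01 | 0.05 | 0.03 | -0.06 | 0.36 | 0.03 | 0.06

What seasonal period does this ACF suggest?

5

The largest autocorrelation is r_5 = 0.58, with a weaker echo at lag 10 (0.36); the remaining lags stay at or below 0.07.
The dominant spike at lag 5 indicates a seasonal period of 5.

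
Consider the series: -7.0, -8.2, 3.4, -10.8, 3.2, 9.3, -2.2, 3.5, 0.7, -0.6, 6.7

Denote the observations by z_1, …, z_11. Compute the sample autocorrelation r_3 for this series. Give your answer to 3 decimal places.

0.366

Mean z̄ = (-7.0 − 8.2 + 3.4 − 10.8 + 3.2 + 9.3 − 2.2 + 3.5 + 0.7 − 0.6 + 6.7)/11 = -0.1818
Numerator Σ_{t=1}^{8}(z_t−z̄)(z_{t+3}−z̄) = 147.6663
Denominator Σ(z_t−z̄)² = 403.6364
r_3 = 147.6663 / 403.6364 = 0.366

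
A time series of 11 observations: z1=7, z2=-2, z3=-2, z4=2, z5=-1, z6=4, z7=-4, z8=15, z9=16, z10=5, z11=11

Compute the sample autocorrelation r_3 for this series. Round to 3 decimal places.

Mean z̄ = (7 − 2 − 2 + 2 − 1 + 4 − 4 + 15 + 16 + 5 + 11)/11 = 4.6364
Numerator Σ_{t=1}^{8}(z_t−z̄)(z_{t+3}−z̄) = 55.3306
Denominator Σ(z_t−z̄)² = 484.5455
r_3 = 55.3306 / 484.5455 = 0.114

0.114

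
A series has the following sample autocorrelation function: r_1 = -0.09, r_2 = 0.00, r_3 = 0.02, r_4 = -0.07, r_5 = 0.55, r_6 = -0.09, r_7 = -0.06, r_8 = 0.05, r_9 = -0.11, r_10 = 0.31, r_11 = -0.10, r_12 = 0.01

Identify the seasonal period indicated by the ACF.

5

The largest autocorrelation is r_5 = 0.55, with a weaker echo at lag 10 (0.31); the remaining lags stay at or below 0.05.
The dominant spike at lag 5 indicates a seasonal period of 5.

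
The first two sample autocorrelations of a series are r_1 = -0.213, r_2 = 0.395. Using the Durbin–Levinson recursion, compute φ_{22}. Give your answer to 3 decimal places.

0.366

φ_{22} = (r_2 − r_1²) / (1 − r_1²)
r_1² = (-0.213)² = 0.045369
Numerator = 0.395 − 0.0454 = 0.3496; denominator = 1 − 0.0454 = 0.9546
φ_{22} = 0.3496 / 0.9546 = 0.366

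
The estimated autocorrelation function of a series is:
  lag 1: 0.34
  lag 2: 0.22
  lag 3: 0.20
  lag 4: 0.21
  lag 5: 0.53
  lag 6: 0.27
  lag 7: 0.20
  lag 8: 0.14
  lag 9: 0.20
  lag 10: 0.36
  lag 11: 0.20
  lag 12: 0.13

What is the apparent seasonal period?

5

The largest autocorrelation is r_5 = 0.53, with a weaker echo at lag 10 (0.36); the remaining lags stay at or below 0.34. The elevated value at lag 1 (0.34), dropping to 0.22 at lag 2, reflects decaying short-term dependence rather than seasonality.
The dominant spike at lag 5 indicates a seasonal period of 5.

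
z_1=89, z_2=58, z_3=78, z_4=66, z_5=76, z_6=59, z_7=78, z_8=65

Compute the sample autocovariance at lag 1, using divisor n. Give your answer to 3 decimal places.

Mean z̄ = (89 + 58 + 78 + 66 + 76 + 59 + 78 + 65)/8 = 71.1250
Deviations: 17.8750, -13.1250, 6.8750, -5.1250, 4.8750, -12.1250, 6.8750, -6.1250
Σ_{t=1}^{7}(z_t−z̄)(z_{t+1}−z̄) = -569.6406
γ_1 = -569.6406 / 8 = -71.205

-71.205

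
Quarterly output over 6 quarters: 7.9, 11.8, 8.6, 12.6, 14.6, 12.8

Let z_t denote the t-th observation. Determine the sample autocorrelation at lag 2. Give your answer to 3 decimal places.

Mean z̄ = (7.9 + 11.8 + 8.6 + 12.6 + 14.6 + 12.8)/6 = 11.3833
Deviations from mean: -3.4833, 0.4167, -2.7833, 1.2167, 3.2167, 1.4167
Numerator Σ_{t=1}^{4}(z_t−z̄)(z_{t+2}−z̄) = 2.9728
Denominator Σ(z_t−z̄)² = 33.8883
r_2 = 2.9728 / 33.8883 = 0.088

0.088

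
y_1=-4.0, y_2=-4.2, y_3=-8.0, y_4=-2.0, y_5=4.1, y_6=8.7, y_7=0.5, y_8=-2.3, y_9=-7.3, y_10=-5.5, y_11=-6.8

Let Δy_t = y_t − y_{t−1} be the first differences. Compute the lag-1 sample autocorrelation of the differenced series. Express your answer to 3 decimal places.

0.141

First differences Δy: -0.2, -3.8, 6.0, 6.1, 4.6, -8.2, -2.8, -5.0, 1.8, -1.3
Mean of differences = -0.2800
Numerator Σ(Δy_t−Δȳ)(Δy_{t+1}−Δȳ) = 30.0776
Denominator Σ(Δy_t−Δȳ)² = 213.0760
r_1(Δy) = 30.0776 / 213.0760 = 0.141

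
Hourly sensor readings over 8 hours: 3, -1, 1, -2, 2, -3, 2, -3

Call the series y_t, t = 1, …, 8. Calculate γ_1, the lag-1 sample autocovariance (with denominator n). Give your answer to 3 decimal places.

-3.518

Mean ȳ = (3 − 1 + 1 − 2 + 2 − 3 + 2 − 3)/8 = -0.1250
Σ_{t=1}^{7}(y_t−ȳ)(y_{t+1}−ȳ) = -28.1406
γ_1 = -28.1406 / 8 = -3.518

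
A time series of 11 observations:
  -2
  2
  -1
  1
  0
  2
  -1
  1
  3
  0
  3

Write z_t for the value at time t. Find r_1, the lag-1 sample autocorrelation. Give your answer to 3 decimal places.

-0.448

Mean z̄ = (-2 + 2 − 1 + 1 + 0 + 2 − 1 + 1 + 3 + 0 + 3)/11 = 0.7273
Numerator Σ_{t=1}^{10}(z_t−z̄)(z_{t+1}−z̄) = -12.6198
Denominator Σ(z_t−z̄)² = 28.1818
r_1 = -12.6198 / 28.1818 = -0.448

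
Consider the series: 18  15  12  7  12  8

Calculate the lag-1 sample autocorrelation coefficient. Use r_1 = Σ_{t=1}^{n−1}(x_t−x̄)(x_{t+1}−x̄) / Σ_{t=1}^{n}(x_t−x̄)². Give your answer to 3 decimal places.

0.209

Mean x̄ = (18 + 15 + 12 + 7 + 12 + 8)/6 = 12.0000
Σ(x_t−x̄)(x_{t+1}−x̄) = (18.0000) + (0.0000) + (0.0000) + (0.0000) + (0.0000) = 18.0000
Denominator Σ(x_t−x̄)² = 86.0000
r_1 = 18.0000 / 86.0000 = 0.209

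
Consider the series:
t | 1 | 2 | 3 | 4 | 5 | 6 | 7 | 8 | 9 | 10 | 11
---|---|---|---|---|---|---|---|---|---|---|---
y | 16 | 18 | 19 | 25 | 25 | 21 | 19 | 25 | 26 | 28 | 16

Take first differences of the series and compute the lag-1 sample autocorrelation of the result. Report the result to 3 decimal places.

-0.049

First differences Δy: 2, 1, 6, 0, -4, -2, 6, 1, 2, -12
Mean of differences = 0.0000
Numerator Σ(Δy_t−Δȳ)(Δy_{t+1}−Δȳ) = -12.0000
Denominator Σ(Δy_t−Δȳ)² = 246.0000
r_1(Δy) = -12.0000 / 246.0000 = -0.049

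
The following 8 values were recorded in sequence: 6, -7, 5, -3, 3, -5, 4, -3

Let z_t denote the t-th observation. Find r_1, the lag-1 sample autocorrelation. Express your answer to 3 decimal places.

Mean z̄ = (6 − 7 + 5 − 3 + 3 − 5 + 4 − 3)/8 = 0.0000
Numerator Σ_{t=1}^{7}(z_t−z̄)(z_{t+1}−z̄) = -148.0000
Denominator Σ(z_t−z̄)² = 178.0000
r_1 = -148.0000 / 178.0000 = -0.831

-0.831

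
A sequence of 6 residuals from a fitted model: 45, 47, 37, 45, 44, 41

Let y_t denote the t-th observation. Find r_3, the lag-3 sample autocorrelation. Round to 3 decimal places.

Mean ȳ = (45 + 47 + 37 + 45 + 44 + 41)/6 = 43.1667
Deviations from mean: 1.8333, 3.8333, -6.1667, 1.8333, 0.8333, -2.1667
Σ(y_t−ȳ)(y_{t+3}−ȳ) = (3.3611) + (3.1944) + (13.3611) = 19.9167
Denominator Σ(y_t−ȳ)² = 64.8333
r_3 = 19.9167 / 64.8333 = 0.307

0.307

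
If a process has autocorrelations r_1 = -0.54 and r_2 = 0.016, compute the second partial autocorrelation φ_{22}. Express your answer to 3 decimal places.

-0.389

φ_{22} = (r_2 − r_1²) / (1 − r_1²)
r_1² = (-0.54)² = 0.2916
Numerator = 0.016 − 0.2916 = -0.2756; denominator = 1 − 0.2916 = 0.7084
φ_{22} = -0.2756 / 0.7084 = -0.389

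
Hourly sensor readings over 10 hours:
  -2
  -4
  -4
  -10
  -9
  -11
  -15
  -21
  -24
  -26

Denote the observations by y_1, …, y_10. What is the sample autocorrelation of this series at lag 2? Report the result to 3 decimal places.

0.399

Mean ȳ = (-2 − 4 − 4 − 10 − 9 − 11 − 15 − 21 − 24 − 26)/10 = -12.6000
Numerator Σ_{t=1}^{8}(y_t−ȳ)(y_{t+2}−ȳ) = 266.4800
Denominator Σ(y_t−ȳ)² = 668.4000
r_2 = 266.4800 / 668.4000 = 0.399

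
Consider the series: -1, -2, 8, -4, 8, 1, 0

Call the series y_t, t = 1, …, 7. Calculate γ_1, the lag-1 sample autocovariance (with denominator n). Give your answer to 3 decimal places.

-12.536

Mean ȳ = (-1 − 2 + 8 − 4 + 8 + 1 + 0)/7 = 1.4286
Σ_{t=1}^{6}(y_t−ȳ)(y_{t+1}−ȳ) = -87.7551
γ_1 = -87.7551 / 7 = -12.536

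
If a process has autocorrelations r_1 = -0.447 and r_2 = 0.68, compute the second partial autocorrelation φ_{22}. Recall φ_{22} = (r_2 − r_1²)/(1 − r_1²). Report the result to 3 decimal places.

0.600

φ_{22} = (r_2 − r_1²) / (1 − r_1²)
r_1² = (-0.447)² = 0.199809
Numerator = 0.68 − 0.1998 = 0.4802; denominator = 1 − 0.1998 = 0.8002
φ_{22} = 0.4802 / 0.8002 = 0.600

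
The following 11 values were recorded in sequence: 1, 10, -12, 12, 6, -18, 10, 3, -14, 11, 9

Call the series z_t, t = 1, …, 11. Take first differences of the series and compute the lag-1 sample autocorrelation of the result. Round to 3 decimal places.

First differences Δz: 9, -22, 24, -6, -24, 28, -7, -17, 25, -2
Mean of differences = 0.8000
Numerator Σ(Δz_t−Δz̄)(Δz_{t+1}−Δz̄) = -1951.4400
Denominator Σ(Δz_t−Δz̄)² = 3497.6000
r_1(Δz) = -1951.4400 / 3497.6000 = -0.558

-0.558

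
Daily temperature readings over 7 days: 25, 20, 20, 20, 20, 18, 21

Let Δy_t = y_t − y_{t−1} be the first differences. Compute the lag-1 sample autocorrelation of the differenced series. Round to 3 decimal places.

-0.220

First differences Δy: -5, 0, 0, 0, -2, 3
Mean of differences = -0.6667
Numerator Σ(Δy_t−Δȳ)(Δy_{t+1}−Δȳ) = -7.7778
Denominator Σ(Δy_t−Δȳ)² = 35.3333
r_1(Δy) = -7.7778 / 35.3333 = -0.220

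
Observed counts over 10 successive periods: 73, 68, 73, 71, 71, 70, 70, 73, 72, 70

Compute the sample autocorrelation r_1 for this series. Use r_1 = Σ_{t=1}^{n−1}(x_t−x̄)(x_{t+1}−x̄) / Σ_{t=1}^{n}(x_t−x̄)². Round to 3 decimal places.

Mean x̄ = (73 + 68 + 73 + 71 + 71 + 70 + 70 + 73 + 72 + 70)/10 = 71.1000
Numerator Σ_{t=1}^{9}(x_t−x̄)(x_{t+1}−x̄) = -12.0100
Denominator Σ(x_t−x̄)² = 24.9000
r_1 = -12.0100 / 24.9000 = -0.482

-0.482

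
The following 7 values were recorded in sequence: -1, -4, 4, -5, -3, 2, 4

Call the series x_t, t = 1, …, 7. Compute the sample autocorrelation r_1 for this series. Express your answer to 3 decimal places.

Mean x̄ = (-1 − 4 + 4 − 5 − 3 + 2 + 4)/7 = -0.4286
Numerator Σ_{t=1}^{6}(x_t−x̄)(x_{t+1}−x̄) = -17.7551
Denominator Σ(x_t−x̄)² = 85.7143
r_1 = -17.7551 / 85.7143 = -0.207

-0.207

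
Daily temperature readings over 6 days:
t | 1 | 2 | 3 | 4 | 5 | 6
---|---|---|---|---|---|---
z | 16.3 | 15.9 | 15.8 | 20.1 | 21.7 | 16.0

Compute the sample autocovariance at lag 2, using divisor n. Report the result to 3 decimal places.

-2.219

Mean z̄ = (16.3 + 15.9 + 15.8 + 20.1 + 21.7 + 16.0)/6 = 17.6333
Σ_{t=1}^{4}(z_t−z̄)(z_{t+2}−z̄) = -13.3156
γ_2 = -13.3156 / 6 = -2.219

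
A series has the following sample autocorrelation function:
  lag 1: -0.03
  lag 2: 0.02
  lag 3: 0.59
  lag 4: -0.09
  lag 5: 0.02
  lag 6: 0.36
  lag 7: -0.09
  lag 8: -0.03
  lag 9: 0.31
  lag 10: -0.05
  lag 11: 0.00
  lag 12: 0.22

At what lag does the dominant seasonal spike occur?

The largest autocorrelation is r_3 = 0.59, with weaker echoes at lags 6 (0.36), 9 (0.31) and 12 (0.22); the remaining lags stay at or below 0.02.
The dominant spike at lag 3 indicates a seasonal period of 3.

3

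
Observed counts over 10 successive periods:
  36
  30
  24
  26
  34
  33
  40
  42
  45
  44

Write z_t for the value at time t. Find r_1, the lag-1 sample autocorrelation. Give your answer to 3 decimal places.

Mean z̄ = (36 + 30 + 24 + 26 + 34 + 33 + 40 + 42 + 45 + 44)/10 = 35.4000
Numerator Σ_{t=1}^{9}(z_t−z̄)(z_{t+1}−z̄) = 347.2400
Denominator Σ(z_t−z̄)² = 486.4000
r_1 = 347.2400 / 486.4000 = 0.714

0.714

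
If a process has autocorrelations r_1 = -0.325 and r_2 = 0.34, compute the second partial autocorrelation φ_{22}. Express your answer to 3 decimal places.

φ_{22} = (r_2 − r_1²) / (1 − r_1²)
r_1² = (-0.325)² = 0.105625
Numerator = 0.34 − 0.1056 = 0.2344; denominator = 1 − 0.1056 = 0.8944
φ_{22} = 0.2344 / 0.8944 = 0.262

0.262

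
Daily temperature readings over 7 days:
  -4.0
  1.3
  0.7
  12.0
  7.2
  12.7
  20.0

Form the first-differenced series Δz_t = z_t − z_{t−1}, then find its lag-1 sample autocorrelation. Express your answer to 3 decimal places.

First differences Δz: 5.3, -0.6, 11.3, -4.8, 5.5, 7.3
Mean of differences = 4.0000
Numerator Σ(Δz_t−Δz̄)(Δz_{t+1}−Δz̄) = -112.0500
Denominator Σ(Δz_t−Δz̄)² = 166.7200
r_1(Δz) = -112.0500 / 166.7200 = -0.672

-0.672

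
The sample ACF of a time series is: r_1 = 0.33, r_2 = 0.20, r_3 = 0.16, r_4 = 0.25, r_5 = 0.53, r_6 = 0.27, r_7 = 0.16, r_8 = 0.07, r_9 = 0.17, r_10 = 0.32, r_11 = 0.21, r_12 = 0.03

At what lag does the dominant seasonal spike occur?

The largest autocorrelation is r_5 = 0.53; the remaining lags stay at or below 0.33. The elevated value at lag 1 (0.33), dropping to 0.20 at lag 2, reflects decaying short-term dependence rather than seasonality.
The dominant spike at lag 5 indicates a seasonal period of 5.

5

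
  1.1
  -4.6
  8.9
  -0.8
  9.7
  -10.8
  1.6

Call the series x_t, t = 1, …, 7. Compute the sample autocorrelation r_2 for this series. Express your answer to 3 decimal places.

Mean x̄ = (1.1 − 4.6 + 8.9 − 0.8 + 9.7 − 10.8 + 1.6)/7 = 0.7286
Σ(x_t−x̄)(x_{t+2}−x̄) = (3.0351) + (8.1451) + (73.3094) + (17.6222) + (7.8180) = 109.9298
Denominator Σ(x_t−x̄)² = 311.7943
r_2 = 109.9298 / 311.7943 = 0.353

0.353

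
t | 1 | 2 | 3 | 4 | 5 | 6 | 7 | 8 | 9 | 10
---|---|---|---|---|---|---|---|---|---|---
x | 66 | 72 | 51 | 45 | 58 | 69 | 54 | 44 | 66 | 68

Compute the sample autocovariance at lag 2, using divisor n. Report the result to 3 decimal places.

Mean x̄ = (66 + 72 + 51 + 45 + 58 + 69 + 54 + 44 + 66 + 68)/10 = 59.3000
Σ_{t=1}^{8}(x_t−x̄)(x_{t+2}−x̄) = -675.2800
γ_2 = -675.2800 / 10 = -67.528

-67.528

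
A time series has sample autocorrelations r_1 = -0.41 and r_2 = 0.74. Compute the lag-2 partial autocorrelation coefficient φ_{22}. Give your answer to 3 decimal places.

φ_{22} = (r_2 − r_1²) / (1 − r_1²)
r_1² = (-0.41)² = 0.1681
Numerator = 0.74 − 0.1681 = 0.5719; denominator = 1 − 0.1681 = 0.8319
φ_{22} = 0.5719 / 0.8319 = 0.687

0.687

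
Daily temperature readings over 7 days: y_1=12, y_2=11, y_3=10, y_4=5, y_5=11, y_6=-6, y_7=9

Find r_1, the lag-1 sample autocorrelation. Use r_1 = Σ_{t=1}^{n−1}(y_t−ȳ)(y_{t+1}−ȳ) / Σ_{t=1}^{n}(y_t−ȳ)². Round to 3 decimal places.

-0.242

Mean ȳ = (12 + 11 + 10 + 5 + 11 − 6 + 9)/7 = 7.4286
Deviations from mean: 4.5714, 3.5714, 2.5714, -2.4286, 3.5714, -13.4286, 1.5714
Numerator Σ_{t=1}^{6}(y_t−ȳ)(y_{t+1}−ȳ) = -58.4694
Denominator Σ(y_t−ȳ)² = 241.7143
r_1 = -58.4694 / 241.7143 = -0.242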